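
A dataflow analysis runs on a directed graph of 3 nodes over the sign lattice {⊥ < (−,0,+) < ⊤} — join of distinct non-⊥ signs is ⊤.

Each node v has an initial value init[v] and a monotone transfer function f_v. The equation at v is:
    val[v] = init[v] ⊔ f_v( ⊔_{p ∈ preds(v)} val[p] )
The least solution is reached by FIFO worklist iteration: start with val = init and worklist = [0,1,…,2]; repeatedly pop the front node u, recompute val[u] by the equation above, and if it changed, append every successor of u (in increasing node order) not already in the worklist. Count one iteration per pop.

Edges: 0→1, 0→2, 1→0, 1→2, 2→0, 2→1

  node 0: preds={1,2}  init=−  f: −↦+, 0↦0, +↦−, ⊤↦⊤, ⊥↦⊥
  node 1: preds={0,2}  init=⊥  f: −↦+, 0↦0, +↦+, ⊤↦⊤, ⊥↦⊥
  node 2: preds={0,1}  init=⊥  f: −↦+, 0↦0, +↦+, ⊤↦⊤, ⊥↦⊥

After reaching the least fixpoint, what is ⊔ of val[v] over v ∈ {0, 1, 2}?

⊤

Trace (7 dequeues):
  [1] u=0 | in ⊥ | out − | ==
  [2] u=1 | in − | out + | prev ⊥ | push {0}
  [3] u=2 | in ⊤ | out ⊤ | prev ⊥ | push {1}
  [4] u=0 | in ⊤ | out ⊤ | prev − | push {2}
  [5] u=1 | in ⊤ | out ⊤ | prev + | push {0}
  [6] u=2 | in ⊤ | out ⊤ | ==
  [7] u=0 | in ⊤ | out ⊤ | ==

Converged values:
  [0] ⊤
  [1] ⊤
  [2] ⊤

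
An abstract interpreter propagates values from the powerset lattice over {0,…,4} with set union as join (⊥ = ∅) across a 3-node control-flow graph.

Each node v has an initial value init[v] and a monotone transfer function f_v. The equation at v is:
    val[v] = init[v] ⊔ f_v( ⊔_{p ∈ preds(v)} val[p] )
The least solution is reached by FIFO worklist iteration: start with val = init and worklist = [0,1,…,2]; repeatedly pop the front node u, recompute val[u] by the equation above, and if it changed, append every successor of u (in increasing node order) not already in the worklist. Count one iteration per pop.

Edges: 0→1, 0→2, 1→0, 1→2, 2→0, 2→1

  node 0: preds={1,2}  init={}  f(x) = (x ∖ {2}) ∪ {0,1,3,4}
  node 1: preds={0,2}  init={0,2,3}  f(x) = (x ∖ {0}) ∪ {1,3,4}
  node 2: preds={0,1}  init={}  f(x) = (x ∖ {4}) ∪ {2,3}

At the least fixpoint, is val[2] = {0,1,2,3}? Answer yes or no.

Worklist (5 pops):
  #1 pop 0: in={0,2,3} → {0,1,3,4} (was {}); enqueue []
  #2 pop 1: in={0,1,3,4} → {0,1,2,3,4} (was {0,2,3}); enqueue [0]
  #3 pop 2: in={0,1,2,3,4} → {0,1,2,3} (was {}); enqueue [1]
  #4 pop 0: in={0,1,2,3,4} → {0,1,3,4} (no change)
  #5 pop 1: in={0,1,2,3,4} → {0,1,2,3,4} (no change)

Fixpoint:
  val[0] = {0,1,3,4}
  val[1] = {0,1,2,3,4}
  val[2] = {0,1,2,3}

yes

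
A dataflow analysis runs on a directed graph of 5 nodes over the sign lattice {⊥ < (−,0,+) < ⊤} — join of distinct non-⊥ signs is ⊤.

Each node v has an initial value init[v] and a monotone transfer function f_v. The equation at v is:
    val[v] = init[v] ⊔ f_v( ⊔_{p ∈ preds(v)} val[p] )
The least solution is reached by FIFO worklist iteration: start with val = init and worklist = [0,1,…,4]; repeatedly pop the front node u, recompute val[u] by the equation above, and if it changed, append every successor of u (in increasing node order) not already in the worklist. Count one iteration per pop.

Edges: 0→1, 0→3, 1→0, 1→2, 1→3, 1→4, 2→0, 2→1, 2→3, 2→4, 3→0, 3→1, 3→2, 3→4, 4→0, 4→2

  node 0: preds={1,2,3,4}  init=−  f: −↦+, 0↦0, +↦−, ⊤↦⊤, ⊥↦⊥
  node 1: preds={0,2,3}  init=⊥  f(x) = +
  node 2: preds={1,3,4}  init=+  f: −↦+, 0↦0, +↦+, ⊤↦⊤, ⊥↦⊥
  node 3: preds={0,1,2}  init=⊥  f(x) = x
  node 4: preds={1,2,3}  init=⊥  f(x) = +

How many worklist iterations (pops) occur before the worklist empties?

Worklist (12 pops):
  #1 pop 0: in=+ → − (no change)
  #2 pop 1: in=⊤ → + (was ⊥); enqueue [0]
  #3 pop 2: in=+ → + (no change)
  #4 pop 3: in=⊤ → ⊤ (was ⊥); enqueue [1,2]
  #5 pop 4: in=⊤ → + (was ⊥); enqueue []
  #6 pop 0: in=⊤ → ⊤ (was −); enqueue [3]
  #7 pop 1: in=⊤ → + (no change)
  #8 pop 2: in=⊤ → ⊤ (was +); enqueue [0,1,4]
  #9 pop 3: in=⊤ → ⊤ (no change)
  #10 pop 0: in=⊤ → ⊤ (no change)
  #11 pop 1: in=⊤ → + (no change)
  #12 pop 4: in=⊤ → + (no change)

Fixpoint:
  val[0] = ⊤
  val[1] = +
  val[2] = ⊤
  val[3] = ⊤
  val[4] = +

12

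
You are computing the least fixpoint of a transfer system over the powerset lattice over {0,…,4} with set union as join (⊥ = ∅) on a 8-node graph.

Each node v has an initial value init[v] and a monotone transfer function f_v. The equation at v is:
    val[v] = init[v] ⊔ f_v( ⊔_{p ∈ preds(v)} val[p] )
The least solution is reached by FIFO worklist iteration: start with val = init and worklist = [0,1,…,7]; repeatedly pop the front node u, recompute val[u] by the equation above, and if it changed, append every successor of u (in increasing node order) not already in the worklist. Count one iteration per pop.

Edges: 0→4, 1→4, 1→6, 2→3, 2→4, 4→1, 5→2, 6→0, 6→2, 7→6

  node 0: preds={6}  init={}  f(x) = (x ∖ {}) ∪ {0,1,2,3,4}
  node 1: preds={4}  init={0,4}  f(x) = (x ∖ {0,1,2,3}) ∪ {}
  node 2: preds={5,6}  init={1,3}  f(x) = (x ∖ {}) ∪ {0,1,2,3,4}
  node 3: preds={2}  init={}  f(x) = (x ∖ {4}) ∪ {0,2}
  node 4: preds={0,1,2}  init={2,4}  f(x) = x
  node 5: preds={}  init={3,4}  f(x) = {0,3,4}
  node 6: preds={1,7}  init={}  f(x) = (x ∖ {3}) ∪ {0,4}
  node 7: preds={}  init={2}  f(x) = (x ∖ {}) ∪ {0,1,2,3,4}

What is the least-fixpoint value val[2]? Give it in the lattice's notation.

Iteration log — 14 steps:
  step 1. node 0  ⊔preds={}  new={0,1,2,3,4}  old={}  +wl: 
  step 2. node 1  ⊔preds={2,4}  new={0,4}  stable
  step 3. node 2  ⊔preds={3,4}  new={0,1,2,3,4}  old={1,3}  +wl: 
  step 4. node 3  ⊔preds={0,1,2,3,4}  new={0,1,2,3}  old={}  +wl: 
  step 5. node 4  ⊔preds={0,1,2,3,4}  new={0,1,2,3,4}  old={2,4}  +wl: 1
  step 6. node 5  ⊔preds={}  new={0,3,4}  old={3,4}  +wl: 2
  step 7. node 6  ⊔preds={0,2,4}  new={0,2,4}  old={}  +wl: 0
  step 8. node 7  ⊔preds={}  new={0,1,2,3,4}  old={2}  +wl: 6
  step 9. node 1  ⊔preds={0,1,2,3,4}  new={0,4}  stable
  step 10. node 2  ⊔preds={0,2,3,4}  new={0,1,2,3,4}  stable
  step 11. node 0  ⊔preds={0,2,4}  new={0,1,2,3,4}  stable
  step 12. node 6  ⊔preds={0,1,2,3,4}  new={0,1,2,4}  old={0,2,4}  +wl: 0,2
  step 13. node 0  ⊔preds={0,1,2,4}  new={0,1,2,3,4}  stable
  step 14. node 2  ⊔preds={0,1,2,3,4}  new={0,1,2,3,4}  stable

Least fixpoint reached:
  node 0: {0,1,2,3,4}
  node 1: {0,4}
  node 2: {0,1,2,3,4}
  node 3: {0,1,2,3}
  node 4: {0,1,2,3,4}
  node 5: {0,3,4}
  node 6: {0,1,2,4}
  node 7: {0,1,2,3,4}

{0,1,2,3,4}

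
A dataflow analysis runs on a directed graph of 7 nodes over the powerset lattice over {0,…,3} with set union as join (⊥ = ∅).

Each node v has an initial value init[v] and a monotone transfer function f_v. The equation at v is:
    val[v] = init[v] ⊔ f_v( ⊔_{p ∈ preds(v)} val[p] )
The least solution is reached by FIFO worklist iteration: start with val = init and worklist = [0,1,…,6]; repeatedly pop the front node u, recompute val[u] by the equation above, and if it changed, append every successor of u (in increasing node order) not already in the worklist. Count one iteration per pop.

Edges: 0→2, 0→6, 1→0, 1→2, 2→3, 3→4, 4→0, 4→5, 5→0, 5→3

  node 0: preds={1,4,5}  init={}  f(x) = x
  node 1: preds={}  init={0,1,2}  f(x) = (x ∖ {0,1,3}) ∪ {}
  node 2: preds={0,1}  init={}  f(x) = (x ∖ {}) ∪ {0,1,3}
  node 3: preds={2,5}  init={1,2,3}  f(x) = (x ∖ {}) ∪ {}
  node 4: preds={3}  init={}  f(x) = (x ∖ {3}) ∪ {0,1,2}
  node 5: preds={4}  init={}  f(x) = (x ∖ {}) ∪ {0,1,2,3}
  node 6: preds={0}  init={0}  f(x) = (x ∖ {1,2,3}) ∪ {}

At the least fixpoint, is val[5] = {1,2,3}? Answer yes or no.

Trace (11 dequeues):
  [1] u=0 | in {0,1,2} | out {0,1,2} | prev {} | push {}
  [2] u=1 | in {} | out {0,1,2} | ==
  [3] u=2 | in {0,1,2} | out {0,1,2,3} | prev {} | push {}
  [4] u=3 | in {0,1,2,3} | out {0,1,2,3} | prev {1,2,3} | push {}
  [5] u=4 | in {0,1,2,3} | out {0,1,2} | prev {} | push {0}
  [6] u=5 | in {0,1,2} | out {0,1,2,3} | prev {} | push {3}
  [7] u=6 | in {0,1,2} | out {0} | ==
  [8] u=0 | in {0,1,2,3} | out {0,1,2,3} | prev {0,1,2} | push {2,6}
  [9] u=3 | in {0,1,2,3} | out {0,1,2,3} | ==
  [10] u=2 | in {0,1,2,3} | out {0,1,2,3} | ==
  [11] u=6 | in {0,1,2,3} | out {0} | ==

Converged values:
  [0] {0,1,2,3}
  [1] {0,1,2}
  [2] {0,1,2,3}
  [3] {0,1,2,3}
  [4] {0,1,2}
  [5] {0,1,2,3}
  [6] {0}

no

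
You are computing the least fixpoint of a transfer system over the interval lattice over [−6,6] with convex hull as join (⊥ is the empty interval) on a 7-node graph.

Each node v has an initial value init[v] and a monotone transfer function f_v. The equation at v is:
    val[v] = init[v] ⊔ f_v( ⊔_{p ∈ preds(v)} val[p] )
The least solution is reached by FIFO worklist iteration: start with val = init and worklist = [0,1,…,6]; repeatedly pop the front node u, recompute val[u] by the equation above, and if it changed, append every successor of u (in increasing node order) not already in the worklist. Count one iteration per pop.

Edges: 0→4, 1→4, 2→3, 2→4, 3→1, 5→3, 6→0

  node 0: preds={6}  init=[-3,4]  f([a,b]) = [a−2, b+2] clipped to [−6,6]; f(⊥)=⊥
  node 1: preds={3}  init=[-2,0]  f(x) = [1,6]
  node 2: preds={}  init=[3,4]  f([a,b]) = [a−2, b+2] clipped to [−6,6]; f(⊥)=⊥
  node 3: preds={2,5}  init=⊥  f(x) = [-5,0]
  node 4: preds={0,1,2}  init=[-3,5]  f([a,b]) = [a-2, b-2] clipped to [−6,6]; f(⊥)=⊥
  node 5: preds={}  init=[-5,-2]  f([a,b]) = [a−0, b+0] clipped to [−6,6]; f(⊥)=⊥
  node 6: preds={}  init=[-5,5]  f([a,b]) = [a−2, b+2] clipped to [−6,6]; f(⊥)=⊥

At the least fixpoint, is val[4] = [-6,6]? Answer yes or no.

no

Iteration log — 8 steps:
  step 1. node 0  ⊔preds=[-5,5]  new=[-6,6]  old=[-3,4]  +wl: 
  step 2. node 1  ⊔preds=⊥  new=[-2,6]  old=[-2,0]  +wl: 
  step 3. node 2  ⊔preds=⊥  new=[3,4]  stable
  step 4. node 3  ⊔preds=[-5,4]  new=[-5,0]  old=⊥  +wl: 1
  step 5. node 4  ⊔preds=[-6,6]  new=[-6,5]  old=[-3,5]  +wl: 
  step 6. node 5  ⊔preds=⊥  new=[-5,-2]  stable
  step 7. node 6  ⊔preds=⊥  new=[-5,5]  stable
  step 8. node 1  ⊔preds=[-5,0]  new=[-2,6]  stable

Least fixpoint reached:
  node 0: [-6,6]
  node 1: [-2,6]
  node 2: [3,4]
  node 3: [-5,0]
  node 4: [-6,5]
  node 5: [-5,-2]
  node 6: [-5,5]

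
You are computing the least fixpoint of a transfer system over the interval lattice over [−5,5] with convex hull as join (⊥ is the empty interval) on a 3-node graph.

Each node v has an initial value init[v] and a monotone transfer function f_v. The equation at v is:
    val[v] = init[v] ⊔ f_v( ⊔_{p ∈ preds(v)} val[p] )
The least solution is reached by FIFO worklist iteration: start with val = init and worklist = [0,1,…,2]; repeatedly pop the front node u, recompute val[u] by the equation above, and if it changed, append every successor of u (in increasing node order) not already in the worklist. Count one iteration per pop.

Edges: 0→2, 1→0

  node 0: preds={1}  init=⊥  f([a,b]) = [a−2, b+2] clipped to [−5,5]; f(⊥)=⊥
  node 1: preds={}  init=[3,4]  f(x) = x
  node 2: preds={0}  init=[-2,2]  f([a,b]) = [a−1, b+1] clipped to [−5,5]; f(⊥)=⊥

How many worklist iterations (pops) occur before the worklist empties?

Trace (3 dequeues):
  [1] u=0 | in [3,4] | out [1,5] | prev ⊥ | push {}
  [2] u=1 | in ⊥ | out [3,4] | ==
  [3] u=2 | in [1,5] | out [-2,5] | prev [-2,2] | push {}

Converged values:
  [0] [1,5]
  [1] [3,4]
  [2] [-2,5]

3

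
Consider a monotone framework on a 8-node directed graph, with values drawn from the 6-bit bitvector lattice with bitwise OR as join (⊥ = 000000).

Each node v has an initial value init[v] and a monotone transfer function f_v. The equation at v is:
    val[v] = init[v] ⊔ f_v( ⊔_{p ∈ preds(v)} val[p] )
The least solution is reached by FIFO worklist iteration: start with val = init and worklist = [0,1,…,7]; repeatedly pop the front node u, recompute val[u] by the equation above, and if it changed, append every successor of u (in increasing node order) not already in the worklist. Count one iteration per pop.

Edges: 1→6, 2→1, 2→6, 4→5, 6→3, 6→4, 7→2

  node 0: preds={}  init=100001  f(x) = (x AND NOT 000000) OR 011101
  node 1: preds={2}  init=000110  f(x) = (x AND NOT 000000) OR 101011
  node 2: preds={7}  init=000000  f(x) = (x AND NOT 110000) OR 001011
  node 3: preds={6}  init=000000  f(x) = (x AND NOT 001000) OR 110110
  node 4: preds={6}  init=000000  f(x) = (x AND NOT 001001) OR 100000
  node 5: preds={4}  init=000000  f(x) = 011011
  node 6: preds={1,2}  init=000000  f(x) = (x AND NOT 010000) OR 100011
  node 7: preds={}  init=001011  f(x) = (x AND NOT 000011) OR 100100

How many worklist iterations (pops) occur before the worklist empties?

Trace (15 dequeues):
  [1] u=0 | in 000000 | out 111101 | prev 100001 | push {}
  [2] u=1 | in 000000 | out 101111 | prev 000110 | push {}
  [3] u=2 | in 001011 | out 001011 | prev 000000 | push {1}
  [4] u=3 | in 000000 | out 110110 | prev 000000 | push {}
  [5] u=4 | in 000000 | out 100000 | prev 000000 | push {}
  [6] u=5 | in 100000 | out 011011 | prev 000000 | push {}
  [7] u=6 | in 101111 | out 101111 | prev 000000 | push {3,4}
  [8] u=7 | in 000000 | out 101111 | prev 001011 | push {2}
  [9] u=1 | in 001011 | out 101111 | ==
  [10] u=3 | in 101111 | out 110111 | prev 110110 | push {}
  [11] u=4 | in 101111 | out 100110 | prev 100000 | push {5}
  [12] u=2 | in 101111 | out 001111 | prev 001011 | push {1,6}
  [13] u=5 | in 100110 | out 011011 | ==
  [14] u=1 | in 001111 | out 101111 | ==
  [15] u=6 | in 101111 | out 101111 | ==

Converged values:
  [0] 111101
  [1] 101111
  [2] 001111
  [3] 110111
  [4] 100110
  [5] 011011
  [6] 101111
  [7] 101111

15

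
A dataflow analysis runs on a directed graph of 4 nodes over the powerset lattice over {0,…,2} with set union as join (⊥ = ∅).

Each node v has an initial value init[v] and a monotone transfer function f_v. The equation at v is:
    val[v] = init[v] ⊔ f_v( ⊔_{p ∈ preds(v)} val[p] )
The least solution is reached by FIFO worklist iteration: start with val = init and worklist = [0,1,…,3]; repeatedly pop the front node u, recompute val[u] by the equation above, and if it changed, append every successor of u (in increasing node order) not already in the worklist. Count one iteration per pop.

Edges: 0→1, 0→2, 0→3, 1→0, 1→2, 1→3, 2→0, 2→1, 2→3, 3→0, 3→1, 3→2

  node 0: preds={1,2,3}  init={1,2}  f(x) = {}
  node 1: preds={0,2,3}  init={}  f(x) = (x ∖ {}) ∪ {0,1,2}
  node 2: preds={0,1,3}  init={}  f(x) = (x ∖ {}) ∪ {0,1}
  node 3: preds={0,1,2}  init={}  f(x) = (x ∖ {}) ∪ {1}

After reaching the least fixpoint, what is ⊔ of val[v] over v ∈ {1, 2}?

{0,1,2}

Trace (7 dequeues):
  [1] u=0 | in {} | out {1,2} | ==
  [2] u=1 | in {1,2} | out {0,1,2} | prev {} | push {0}
  [3] u=2 | in {0,1,2} | out {0,1,2} | prev {} | push {1}
  [4] u=3 | in {0,1,2} | out {0,1,2} | prev {} | push {2}
  [5] u=0 | in {0,1,2} | out {1,2} | ==
  [6] u=1 | in {0,1,2} | out {0,1,2} | ==
  [7] u=2 | in {0,1,2} | out {0,1,2} | ==

Converged values:
  [0] {1,2}
  [1] {0,1,2}
  [2] {0,1,2}
  [3] {0,1,2}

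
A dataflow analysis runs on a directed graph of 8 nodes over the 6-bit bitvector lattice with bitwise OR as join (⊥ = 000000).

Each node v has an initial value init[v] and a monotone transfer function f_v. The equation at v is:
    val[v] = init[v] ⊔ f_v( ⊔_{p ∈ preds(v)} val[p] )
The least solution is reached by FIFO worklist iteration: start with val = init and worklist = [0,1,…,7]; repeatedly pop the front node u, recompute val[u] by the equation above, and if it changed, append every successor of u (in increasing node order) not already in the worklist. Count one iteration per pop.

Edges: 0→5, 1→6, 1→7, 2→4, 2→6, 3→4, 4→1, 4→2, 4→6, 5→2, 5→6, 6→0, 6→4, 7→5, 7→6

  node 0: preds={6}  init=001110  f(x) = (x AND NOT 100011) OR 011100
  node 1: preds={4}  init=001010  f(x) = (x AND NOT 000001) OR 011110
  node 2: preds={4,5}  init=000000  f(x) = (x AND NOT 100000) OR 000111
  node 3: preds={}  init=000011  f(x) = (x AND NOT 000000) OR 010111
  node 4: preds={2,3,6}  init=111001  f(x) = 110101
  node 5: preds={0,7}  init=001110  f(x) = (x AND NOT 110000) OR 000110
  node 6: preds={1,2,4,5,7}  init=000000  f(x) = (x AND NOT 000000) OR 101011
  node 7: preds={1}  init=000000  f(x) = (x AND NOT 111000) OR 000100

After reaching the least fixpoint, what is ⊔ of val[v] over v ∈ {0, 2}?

Trace (14 dequeues):
  [1] u=0 | in 000000 | out 011110 | prev 001110 | push {}
  [2] u=1 | in 111001 | out 111110 | prev 001010 | push {}
  [3] u=2 | in 111111 | out 011111 | prev 000000 | push {}
  [4] u=3 | in 000000 | out 010111 | prev 000011 | push {}
  [5] u=4 | in 011111 | out 111101 | prev 111001 | push {1,2}
  [6] u=5 | in 011110 | out 001110 | ==
  [7] u=6 | in 111111 | out 111111 | prev 000000 | push {0,4}
  [8] u=7 | in 111110 | out 000110 | prev 000000 | push {5,6}
  [9] u=1 | in 111101 | out 111110 | ==
  [10] u=2 | in 111111 | out 011111 | ==
  [11] u=0 | in 111111 | out 011110 | ==
  [12] u=4 | in 111111 | out 111101 | ==
  [13] u=5 | in 011110 | out 001110 | ==
  [14] u=6 | in 111111 | out 111111 | ==

Converged values:
  [0] 011110
  [1] 111110
  [2] 011111
  [3] 010111
  [4] 111101
  [5] 001110
  [6] 111111
  [7] 000110

011111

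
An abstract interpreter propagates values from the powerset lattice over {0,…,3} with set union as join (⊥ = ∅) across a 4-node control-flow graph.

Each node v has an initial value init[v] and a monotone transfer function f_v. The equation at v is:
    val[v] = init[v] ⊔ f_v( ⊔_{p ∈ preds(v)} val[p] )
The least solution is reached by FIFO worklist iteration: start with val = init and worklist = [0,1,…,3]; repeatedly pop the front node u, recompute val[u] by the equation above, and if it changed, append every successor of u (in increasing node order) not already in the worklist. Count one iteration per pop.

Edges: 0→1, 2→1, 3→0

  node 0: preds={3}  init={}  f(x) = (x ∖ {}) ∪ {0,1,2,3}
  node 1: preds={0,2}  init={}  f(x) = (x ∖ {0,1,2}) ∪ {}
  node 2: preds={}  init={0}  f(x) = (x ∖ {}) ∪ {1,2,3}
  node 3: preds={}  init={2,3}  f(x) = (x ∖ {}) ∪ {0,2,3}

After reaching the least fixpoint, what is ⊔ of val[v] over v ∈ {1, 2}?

Iteration log — 6 steps:
  step 1. node 0  ⊔preds={2,3}  new={0,1,2,3}  old={}  +wl: 
  step 2. node 1  ⊔preds={0,1,2,3}  new={3}  old={}  +wl: 
  step 3. node 2  ⊔preds={}  new={0,1,2,3}  old={0}  +wl: 1
  step 4. node 3  ⊔preds={}  new={0,2,3}  old={2,3}  +wl: 0
  step 5. node 1  ⊔preds={0,1,2,3}  new={3}  stable
  step 6. node 0  ⊔preds={0,2,3}  new={0,1,2,3}  stable

Least fixpoint reached:
  node 0: {0,1,2,3}
  node 1: {3}
  node 2: {0,1,2,3}
  node 3: {0,2,3}

{0,1,2,3}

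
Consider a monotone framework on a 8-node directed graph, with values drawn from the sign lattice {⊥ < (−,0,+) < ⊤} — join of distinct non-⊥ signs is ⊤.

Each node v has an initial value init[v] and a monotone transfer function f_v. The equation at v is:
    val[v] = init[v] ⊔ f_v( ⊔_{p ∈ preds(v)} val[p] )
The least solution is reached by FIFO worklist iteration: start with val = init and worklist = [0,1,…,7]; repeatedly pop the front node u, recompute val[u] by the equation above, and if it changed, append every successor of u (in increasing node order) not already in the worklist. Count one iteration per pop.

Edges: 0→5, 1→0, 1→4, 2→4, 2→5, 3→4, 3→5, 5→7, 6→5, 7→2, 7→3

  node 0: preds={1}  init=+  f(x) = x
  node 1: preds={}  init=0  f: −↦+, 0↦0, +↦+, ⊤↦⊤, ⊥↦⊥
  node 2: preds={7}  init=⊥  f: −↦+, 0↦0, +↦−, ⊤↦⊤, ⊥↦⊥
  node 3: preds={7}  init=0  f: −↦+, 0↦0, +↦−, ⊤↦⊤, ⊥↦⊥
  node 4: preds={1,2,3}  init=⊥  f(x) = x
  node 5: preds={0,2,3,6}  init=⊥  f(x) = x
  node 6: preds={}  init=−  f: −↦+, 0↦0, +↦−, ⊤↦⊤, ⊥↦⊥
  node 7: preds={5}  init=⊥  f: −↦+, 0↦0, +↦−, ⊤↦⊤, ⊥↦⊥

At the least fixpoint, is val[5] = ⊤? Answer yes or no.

yes

Trace (12 dequeues):
  [1] u=0 | in 0 | out ⊤ | prev + | push {}
  [2] u=1 | in ⊥ | out 0 | ==
  [3] u=2 | in ⊥ | out ⊥ | ==
  [4] u=3 | in ⊥ | out 0 | ==
  [5] u=4 | in 0 | out 0 | prev ⊥ | push {}
  [6] u=5 | in ⊤ | out ⊤ | prev ⊥ | push {}
  [7] u=6 | in ⊥ | out − | ==
  [8] u=7 | in ⊤ | out ⊤ | prev ⊥ | push {2,3}
  [9] u=2 | in ⊤ | out ⊤ | prev ⊥ | push {4,5}
  [10] u=3 | in ⊤ | out ⊤ | prev 0 | push {}
  [11] u=4 | in ⊤ | out ⊤ | prev 0 | push {}
  [12] u=5 | in ⊤ | out ⊤ | ==

Converged values:
  [0] ⊤
  [1] 0
  [2] ⊤
  [3] ⊤
  [4] ⊤
  [5] ⊤
  [6] −
  [7] ⊤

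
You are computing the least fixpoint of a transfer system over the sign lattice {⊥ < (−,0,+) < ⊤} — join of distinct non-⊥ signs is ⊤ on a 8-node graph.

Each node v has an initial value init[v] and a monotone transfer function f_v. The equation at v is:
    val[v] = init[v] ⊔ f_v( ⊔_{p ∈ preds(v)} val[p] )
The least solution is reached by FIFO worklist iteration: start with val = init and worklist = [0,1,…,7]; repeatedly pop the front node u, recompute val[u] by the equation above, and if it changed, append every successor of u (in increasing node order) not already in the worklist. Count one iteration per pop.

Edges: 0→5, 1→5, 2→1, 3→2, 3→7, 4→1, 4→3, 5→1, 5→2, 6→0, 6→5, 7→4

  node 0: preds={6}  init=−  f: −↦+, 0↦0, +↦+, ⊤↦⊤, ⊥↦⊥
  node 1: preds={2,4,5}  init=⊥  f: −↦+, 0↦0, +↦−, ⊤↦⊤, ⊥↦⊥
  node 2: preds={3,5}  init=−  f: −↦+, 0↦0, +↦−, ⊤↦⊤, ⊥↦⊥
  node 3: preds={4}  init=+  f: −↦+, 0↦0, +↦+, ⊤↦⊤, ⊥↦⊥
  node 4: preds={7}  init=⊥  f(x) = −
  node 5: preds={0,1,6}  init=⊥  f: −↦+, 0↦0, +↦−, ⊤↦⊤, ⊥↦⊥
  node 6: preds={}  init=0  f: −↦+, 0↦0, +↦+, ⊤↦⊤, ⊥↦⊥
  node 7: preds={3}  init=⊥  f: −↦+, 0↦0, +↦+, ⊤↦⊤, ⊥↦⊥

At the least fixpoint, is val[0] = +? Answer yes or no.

Worklist (14 pops):
  #1 pop 0: in=0 → ⊤ (was −); enqueue []
  #2 pop 1: in=− → + (was ⊥); enqueue []
  #3 pop 2: in=+ → − (no change)
  #4 pop 3: in=⊥ → + (no change)
  #5 pop 4: in=⊥ → − (was ⊥); enqueue [1,3]
  #6 pop 5: in=⊤ → ⊤ (was ⊥); enqueue [2]
  #7 pop 6: in=⊥ → 0 (no change)
  #8 pop 7: in=+ → + (was ⊥); enqueue [4]
  #9 pop 1: in=⊤ → ⊤ (was +); enqueue [5]
  #10 pop 3: in=− → + (no change)
  #11 pop 2: in=⊤ → ⊤ (was −); enqueue [1]
  #12 pop 4: in=+ → − (no change)
  #13 pop 5: in=⊤ → ⊤ (no change)
  #14 pop 1: in=⊤ → ⊤ (no change)

Fixpoint:
  val[0] = ⊤
  val[1] = ⊤
  val[2] = ⊤
  val[3] = +
  val[4] = −
  val[5] = ⊤
  val[6] = 0
  val[7] = +

no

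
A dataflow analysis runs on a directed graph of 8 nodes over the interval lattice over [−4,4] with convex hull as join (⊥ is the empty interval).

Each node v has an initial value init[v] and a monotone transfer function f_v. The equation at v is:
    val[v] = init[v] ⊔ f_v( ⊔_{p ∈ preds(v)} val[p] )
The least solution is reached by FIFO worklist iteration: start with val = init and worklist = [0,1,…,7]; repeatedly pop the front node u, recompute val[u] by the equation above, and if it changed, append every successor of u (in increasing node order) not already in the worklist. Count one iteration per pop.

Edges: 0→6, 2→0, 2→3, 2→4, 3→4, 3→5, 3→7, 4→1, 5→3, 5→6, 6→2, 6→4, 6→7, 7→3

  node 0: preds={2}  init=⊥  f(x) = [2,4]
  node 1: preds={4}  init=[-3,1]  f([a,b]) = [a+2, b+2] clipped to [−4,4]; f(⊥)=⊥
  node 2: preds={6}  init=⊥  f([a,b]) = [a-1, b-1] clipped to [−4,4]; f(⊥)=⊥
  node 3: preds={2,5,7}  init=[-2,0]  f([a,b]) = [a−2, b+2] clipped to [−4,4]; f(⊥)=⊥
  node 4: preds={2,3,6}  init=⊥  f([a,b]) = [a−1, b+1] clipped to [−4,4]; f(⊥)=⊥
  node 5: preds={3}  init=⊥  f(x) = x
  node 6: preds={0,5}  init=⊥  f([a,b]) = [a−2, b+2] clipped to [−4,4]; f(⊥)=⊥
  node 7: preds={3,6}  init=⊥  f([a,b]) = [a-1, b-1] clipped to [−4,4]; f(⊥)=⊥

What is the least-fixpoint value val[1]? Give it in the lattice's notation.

[-3,4]

Iteration log — 18 steps:
  step 1. node 0  ⊔preds=⊥  new=[2,4]  old=⊥  +wl: 
  step 2. node 1  ⊔preds=⊥  new=[-3,1]  stable
  step 3. node 2  ⊔preds=⊥  new=⊥  stable
  step 4. node 3  ⊔preds=⊥  new=[-2,0]  stable
  step 5. node 4  ⊔preds=[-2,0]  new=[-3,1]  old=⊥  +wl: 1
  step 6. node 5  ⊔preds=[-2,0]  new=[-2,0]  old=⊥  +wl: 3
  step 7. node 6  ⊔preds=[-2,4]  new=[-4,4]  old=⊥  +wl: 2,4
  step 8. node 7  ⊔preds=[-4,4]  new=[-4,3]  old=⊥  +wl: 
  step 9. node 1  ⊔preds=[-3,1]  new=[-3,3]  old=[-3,1]  +wl: 
  step 10. node 3  ⊔preds=[-4,3]  new=[-4,4]  old=[-2,0]  +wl: 5,7
  step 11. node 2  ⊔preds=[-4,4]  new=[-4,3]  old=⊥  +wl: 0,3
  step 12. node 4  ⊔preds=[-4,4]  new=[-4,4]  old=[-3,1]  +wl: 1
  step 13. node 5  ⊔preds=[-4,4]  new=[-4,4]  old=[-2,0]  +wl: 6
  step 14. node 7  ⊔preds=[-4,4]  new=[-4,3]  stable
  step 15. node 0  ⊔preds=[-4,3]  new=[2,4]  stable
  step 16. node 3  ⊔preds=[-4,4]  new=[-4,4]  stable
  step 17. node 1  ⊔preds=[-4,4]  new=[-3,4]  old=[-3,3]  +wl: 
  step 18. node 6  ⊔preds=[-4,4]  new=[-4,4]  stable

Least fixpoint reached:
  node 0: [2,4]
  node 1: [-3,4]
  node 2: [-4,3]
  node 3: [-4,4]
  node 4: [-4,4]
  node 5: [-4,4]
  node 6: [-4,4]
  node 7: [-4,3]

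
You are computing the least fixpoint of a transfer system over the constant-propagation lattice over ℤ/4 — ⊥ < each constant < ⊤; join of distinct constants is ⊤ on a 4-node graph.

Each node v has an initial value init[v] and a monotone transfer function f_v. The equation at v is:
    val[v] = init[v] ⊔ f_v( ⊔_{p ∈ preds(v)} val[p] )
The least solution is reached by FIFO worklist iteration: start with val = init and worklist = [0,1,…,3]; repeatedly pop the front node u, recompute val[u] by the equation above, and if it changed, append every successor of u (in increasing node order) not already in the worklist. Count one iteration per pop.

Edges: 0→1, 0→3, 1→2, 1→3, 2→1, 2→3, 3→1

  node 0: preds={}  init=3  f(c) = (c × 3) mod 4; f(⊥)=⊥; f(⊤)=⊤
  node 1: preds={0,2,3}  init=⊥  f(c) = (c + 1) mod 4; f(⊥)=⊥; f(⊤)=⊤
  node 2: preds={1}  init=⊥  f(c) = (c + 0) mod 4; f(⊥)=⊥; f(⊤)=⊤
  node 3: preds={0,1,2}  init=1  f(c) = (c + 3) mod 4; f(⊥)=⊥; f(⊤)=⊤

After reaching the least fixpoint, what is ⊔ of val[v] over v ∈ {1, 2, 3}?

⊤

Worklist (5 pops):
  #1 pop 0: in=⊥ → 3 (no change)
  #2 pop 1: in=⊤ → ⊤ (was ⊥); enqueue []
  #3 pop 2: in=⊤ → ⊤ (was ⊥); enqueue [1]
  #4 pop 3: in=⊤ → ⊤ (was 1); enqueue []
  #5 pop 1: in=⊤ → ⊤ (no change)

Fixpoint:
  val[0] = 3
  val[1] = ⊤
  val[2] = ⊤
  val[3] = ⊤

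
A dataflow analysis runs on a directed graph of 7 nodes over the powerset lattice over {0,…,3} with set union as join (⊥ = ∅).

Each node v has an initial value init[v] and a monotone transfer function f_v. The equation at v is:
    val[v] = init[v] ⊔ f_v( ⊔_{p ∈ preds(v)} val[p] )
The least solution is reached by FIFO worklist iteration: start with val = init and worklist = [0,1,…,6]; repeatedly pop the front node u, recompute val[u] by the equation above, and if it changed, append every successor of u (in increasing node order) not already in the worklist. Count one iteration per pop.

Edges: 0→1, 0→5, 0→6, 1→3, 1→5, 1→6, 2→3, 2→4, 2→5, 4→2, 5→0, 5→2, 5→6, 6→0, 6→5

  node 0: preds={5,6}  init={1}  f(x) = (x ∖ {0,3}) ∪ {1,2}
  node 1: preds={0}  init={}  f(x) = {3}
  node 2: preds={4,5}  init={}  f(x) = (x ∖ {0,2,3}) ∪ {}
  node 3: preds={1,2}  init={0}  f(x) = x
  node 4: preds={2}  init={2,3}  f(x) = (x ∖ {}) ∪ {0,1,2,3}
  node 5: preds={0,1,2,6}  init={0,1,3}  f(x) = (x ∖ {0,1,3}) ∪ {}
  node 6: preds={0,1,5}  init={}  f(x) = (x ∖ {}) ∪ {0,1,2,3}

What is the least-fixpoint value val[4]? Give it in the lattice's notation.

{0,1,2,3}

Trace (10 dequeues):
  [1] u=0 | in {0,1,3} | out {1,2} | prev {1} | push {}
  [2] u=1 | in {1,2} | out {3} | prev {} | push {}
  [3] u=2 | in {0,1,2,3} | out {1} | prev {} | push {}
  [4] u=3 | in {1,3} | out {0,1,3} | prev {0} | push {}
  [5] u=4 | in {1} | out {0,1,2,3} | prev {2,3} | push {2}
  [6] u=5 | in {1,2,3} | out {0,1,2,3} | prev {0,1,3} | push {0}
  [7] u=6 | in {0,1,2,3} | out {0,1,2,3} | prev {} | push {5}
  [8] u=2 | in {0,1,2,3} | out {1} | ==
  [9] u=0 | in {0,1,2,3} | out {1,2} | ==
  [10] u=5 | in {0,1,2,3} | out {0,1,2,3} | ==

Converged values:
  [0] {1,2}
  [1] {3}
  [2] {1}
  [3] {0,1,3}
  [4] {0,1,2,3}
  [5] {0,1,2,3}
  [6] {0,1,2,3}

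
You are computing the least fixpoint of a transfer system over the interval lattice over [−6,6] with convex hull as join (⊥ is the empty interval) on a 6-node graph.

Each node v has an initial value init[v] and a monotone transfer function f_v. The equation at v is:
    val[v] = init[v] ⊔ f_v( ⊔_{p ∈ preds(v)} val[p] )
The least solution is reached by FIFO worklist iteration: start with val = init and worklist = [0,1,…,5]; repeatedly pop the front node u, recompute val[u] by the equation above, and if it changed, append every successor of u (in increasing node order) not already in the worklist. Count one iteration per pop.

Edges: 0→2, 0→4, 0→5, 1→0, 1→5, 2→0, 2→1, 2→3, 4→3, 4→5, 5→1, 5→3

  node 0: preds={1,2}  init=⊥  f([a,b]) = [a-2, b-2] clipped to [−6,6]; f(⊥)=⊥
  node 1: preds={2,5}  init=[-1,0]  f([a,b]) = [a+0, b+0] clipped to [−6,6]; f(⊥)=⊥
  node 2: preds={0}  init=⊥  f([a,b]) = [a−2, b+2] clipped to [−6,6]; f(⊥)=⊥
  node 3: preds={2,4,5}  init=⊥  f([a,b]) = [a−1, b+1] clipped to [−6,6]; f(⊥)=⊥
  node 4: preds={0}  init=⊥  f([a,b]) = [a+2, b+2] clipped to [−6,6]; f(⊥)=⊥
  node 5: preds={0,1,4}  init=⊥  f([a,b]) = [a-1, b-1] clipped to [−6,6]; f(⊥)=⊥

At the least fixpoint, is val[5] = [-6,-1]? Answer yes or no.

yes

Trace (17 dequeues):
  [1] u=0 | in [-1,0] | out [-3,-2] | prev ⊥ | push {}
  [2] u=1 | in ⊥ | out [-1,0] | ==
  [3] u=2 | in [-3,-2] | out [-5,0] | prev ⊥ | push {0,1}
  [4] u=3 | in [-5,0] | out [-6,1] | prev ⊥ | push {}
  [5] u=4 | in [-3,-2] | out [-1,0] | prev ⊥ | push {3}
  [6] u=5 | in [-3,0] | out [-4,-1] | prev ⊥ | push {}
  [7] u=0 | in [-5,0] | out [-6,-2] | prev [-3,-2] | push {2,4,5}
  [8] u=1 | in [-5,0] | out [-5,0] | prev [-1,0] | push {0}
  [9] u=3 | in [-5,0] | out [-6,1] | ==
  [10] u=2 | in [-6,-2] | out [-6,0] | prev [-5,0] | push {1,3}
  [11] u=4 | in [-6,-2] | out [-4,0] | prev [-1,0] | push {}
  [12] u=5 | in [-6,0] | out [-6,-1] | prev [-4,-1] | push {}
  [13] u=0 | in [-6,0] | out [-6,-2] | ==
  [14] u=1 | in [-6,0] | out [-6,0] | prev [-5,0] | push {0,5}
  [15] u=3 | in [-6,0] | out [-6,1] | ==
  [16] u=0 | in [-6,0] | out [-6,-2] | ==
  [17] u=5 | in [-6,0] | out [-6,-1] | ==

Converged values:
  [0] [-6,-2]
  [1] [-6,0]
  [2] [-6,0]
  [3] [-6,1]
  [4] [-4,0]
  [5] [-6,-1]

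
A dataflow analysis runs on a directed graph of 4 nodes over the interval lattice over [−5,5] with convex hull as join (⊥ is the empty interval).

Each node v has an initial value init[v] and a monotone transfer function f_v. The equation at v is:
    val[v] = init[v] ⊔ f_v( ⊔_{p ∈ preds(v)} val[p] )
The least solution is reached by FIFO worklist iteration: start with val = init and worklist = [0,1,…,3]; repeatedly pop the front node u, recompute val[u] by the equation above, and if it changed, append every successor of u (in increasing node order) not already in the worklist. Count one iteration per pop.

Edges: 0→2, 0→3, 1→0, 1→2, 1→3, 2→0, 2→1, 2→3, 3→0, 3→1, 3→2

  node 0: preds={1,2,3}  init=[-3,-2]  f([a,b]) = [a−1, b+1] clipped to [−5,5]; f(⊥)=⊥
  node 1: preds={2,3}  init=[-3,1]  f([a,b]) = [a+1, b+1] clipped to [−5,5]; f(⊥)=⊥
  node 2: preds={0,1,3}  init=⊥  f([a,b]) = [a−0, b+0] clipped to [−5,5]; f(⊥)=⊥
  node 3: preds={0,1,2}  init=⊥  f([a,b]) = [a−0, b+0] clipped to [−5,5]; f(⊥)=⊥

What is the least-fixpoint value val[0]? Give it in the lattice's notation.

[-5,5]

Iteration log — 19 steps:
  step 1. node 0  ⊔preds=[-3,1]  new=[-4,2]  old=[-3,-2]  +wl: 
  step 2. node 1  ⊔preds=⊥  new=[-3,1]  stable
  step 3. node 2  ⊔preds=[-4,2]  new=[-4,2]  old=⊥  +wl: 0,1
  step 4. node 3  ⊔preds=[-4,2]  new=[-4,2]  old=⊥  +wl: 2
  step 5. node 0  ⊔preds=[-4,2]  new=[-5,3]  old=[-4,2]  +wl: 3
  step 6. node 1  ⊔preds=[-4,2]  new=[-3,3]  old=[-3,1]  +wl: 0
  step 7. node 2  ⊔preds=[-5,3]  new=[-5,3]  old=[-4,2]  +wl: 1
  step 8. node 3  ⊔preds=[-5,3]  new=[-5,3]  old=[-4,2]  +wl: 2
  step 9. node 0  ⊔preds=[-5,3]  new=[-5,4]  old=[-5,3]  +wl: 3
  step 10. node 1  ⊔preds=[-5,3]  new=[-4,4]  old=[-3,3]  +wl: 0
  step 11. node 2  ⊔preds=[-5,4]  new=[-5,4]  old=[-5,3]  +wl: 1
  step 12. node 3  ⊔preds=[-5,4]  new=[-5,4]  old=[-5,3]  +wl: 2
  step 13. node 0  ⊔preds=[-5,4]  new=[-5,5]  old=[-5,4]  +wl: 3
  step 14. node 1  ⊔preds=[-5,4]  new=[-4,5]  old=[-4,4]  +wl: 0
  step 15. node 2  ⊔preds=[-5,5]  new=[-5,5]  old=[-5,4]  +wl: 1
  step 16. node 3  ⊔preds=[-5,5]  new=[-5,5]  old=[-5,4]  +wl: 2
  step 17. node 0  ⊔preds=[-5,5]  new=[-5,5]  stable
  step 18. node 1  ⊔preds=[-5,5]  new=[-4,5]  stable
  step 19. node 2  ⊔preds=[-5,5]  new=[-5,5]  stable

Least fixpoint reached:
  node 0: [-5,5]
  node 1: [-4,5]
  node 2: [-5,5]
  node 3: [-5,5]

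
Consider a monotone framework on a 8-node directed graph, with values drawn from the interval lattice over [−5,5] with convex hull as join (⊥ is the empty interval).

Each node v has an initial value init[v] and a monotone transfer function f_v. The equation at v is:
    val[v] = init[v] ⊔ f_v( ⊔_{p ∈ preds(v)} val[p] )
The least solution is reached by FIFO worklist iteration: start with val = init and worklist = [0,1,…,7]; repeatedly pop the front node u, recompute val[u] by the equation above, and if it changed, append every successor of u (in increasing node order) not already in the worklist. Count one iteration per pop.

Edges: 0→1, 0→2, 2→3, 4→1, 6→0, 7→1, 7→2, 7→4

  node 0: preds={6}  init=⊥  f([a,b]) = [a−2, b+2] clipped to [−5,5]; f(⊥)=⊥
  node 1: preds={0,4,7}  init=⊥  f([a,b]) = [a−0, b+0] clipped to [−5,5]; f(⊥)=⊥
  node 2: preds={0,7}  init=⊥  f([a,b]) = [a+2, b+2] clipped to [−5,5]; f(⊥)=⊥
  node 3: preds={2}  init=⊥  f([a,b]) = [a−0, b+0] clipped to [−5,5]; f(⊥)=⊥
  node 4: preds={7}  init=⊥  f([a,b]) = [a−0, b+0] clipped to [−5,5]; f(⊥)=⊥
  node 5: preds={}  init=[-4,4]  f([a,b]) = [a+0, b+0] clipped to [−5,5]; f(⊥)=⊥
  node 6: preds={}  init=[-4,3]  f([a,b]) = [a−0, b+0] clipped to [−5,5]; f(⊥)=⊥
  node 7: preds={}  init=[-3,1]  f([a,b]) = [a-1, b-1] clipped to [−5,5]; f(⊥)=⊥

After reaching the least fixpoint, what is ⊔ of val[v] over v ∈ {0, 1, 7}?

Trace (9 dequeues):
  [1] u=0 | in [-4,3] | out [-5,5] | prev ⊥ | push {}
  [2] u=1 | in [-5,5] | out [-5,5] | prev ⊥ | push {}
  [3] u=2 | in [-5,5] | out [-3,5] | prev ⊥ | push {}
  [4] u=3 | in [-3,5] | out [-3,5] | prev ⊥ | push {}
  [5] u=4 | in [-3,1] | out [-3,1] | prev ⊥ | push {1}
  [6] u=5 | in ⊥ | out [-4,4] | ==
  [7] u=6 | in ⊥ | out [-4,3] | ==
  [8] u=7 | in ⊥ | out [-3,1] | ==
  [9] u=1 | in [-5,5] | out [-5,5] | ==

Converged values:
  [0] [-5,5]
  [1] [-5,5]
  [2] [-3,5]
  [3] [-3,5]
  [4] [-3,1]
  [5] [-4,4]
  [6] [-4,3]
  [7] [-3,1]

[-5,5]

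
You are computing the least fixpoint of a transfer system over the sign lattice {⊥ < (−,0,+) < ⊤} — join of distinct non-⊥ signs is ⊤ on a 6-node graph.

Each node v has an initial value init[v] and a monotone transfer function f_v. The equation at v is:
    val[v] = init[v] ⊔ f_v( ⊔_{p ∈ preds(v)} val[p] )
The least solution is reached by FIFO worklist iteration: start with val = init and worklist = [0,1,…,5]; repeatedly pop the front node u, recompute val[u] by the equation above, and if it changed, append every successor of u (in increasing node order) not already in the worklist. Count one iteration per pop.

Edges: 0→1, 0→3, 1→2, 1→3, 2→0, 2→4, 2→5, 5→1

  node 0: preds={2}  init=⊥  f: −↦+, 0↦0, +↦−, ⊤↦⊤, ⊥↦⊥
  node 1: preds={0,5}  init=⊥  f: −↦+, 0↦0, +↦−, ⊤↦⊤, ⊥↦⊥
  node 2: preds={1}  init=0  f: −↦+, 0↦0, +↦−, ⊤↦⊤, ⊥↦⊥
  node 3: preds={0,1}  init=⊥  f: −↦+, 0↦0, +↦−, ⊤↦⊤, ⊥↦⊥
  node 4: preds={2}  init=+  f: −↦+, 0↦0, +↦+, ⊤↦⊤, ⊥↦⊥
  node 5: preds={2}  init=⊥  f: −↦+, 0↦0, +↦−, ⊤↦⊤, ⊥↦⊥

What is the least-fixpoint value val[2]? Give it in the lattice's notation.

Iteration log — 7 steps:
  step 1. node 0  ⊔preds=0  new=0  old=⊥  +wl: 
  step 2. node 1  ⊔preds=0  new=0  old=⊥  +wl: 
  step 3. node 2  ⊔preds=0  new=0  stable
  step 4. node 3  ⊔preds=0  new=0  old=⊥  +wl: 
  step 5. node 4  ⊔preds=0  new=⊤  old=+  +wl: 
  step 6. node 5  ⊔preds=0  new=0  old=⊥  +wl: 1
  step 7. node 1  ⊔preds=0  new=0  stable

Least fixpoint reached:
  node 0: 0
  node 1: 0
  node 2: 0
  node 3: 0
  node 4: ⊤
  node 5: 0

0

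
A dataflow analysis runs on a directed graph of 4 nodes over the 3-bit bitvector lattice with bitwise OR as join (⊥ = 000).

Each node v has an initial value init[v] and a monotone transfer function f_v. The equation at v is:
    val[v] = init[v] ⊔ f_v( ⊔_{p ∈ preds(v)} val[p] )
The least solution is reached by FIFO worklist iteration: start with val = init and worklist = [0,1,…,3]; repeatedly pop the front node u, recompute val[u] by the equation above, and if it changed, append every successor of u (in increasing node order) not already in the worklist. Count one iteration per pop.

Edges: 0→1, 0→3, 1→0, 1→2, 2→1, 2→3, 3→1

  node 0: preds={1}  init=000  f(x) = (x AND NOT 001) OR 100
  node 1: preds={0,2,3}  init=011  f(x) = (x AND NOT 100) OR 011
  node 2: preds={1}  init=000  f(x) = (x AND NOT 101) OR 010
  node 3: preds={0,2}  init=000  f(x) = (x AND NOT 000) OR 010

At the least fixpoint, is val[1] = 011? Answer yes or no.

Worklist (5 pops):
  #1 pop 0: in=011 → 110 (was 000); enqueue []
  #2 pop 1: in=110 → 011 (no change)
  #3 pop 2: in=011 → 010 (was 000); enqueue [1]
  #4 pop 3: in=110 → 110 (was 000); enqueue []
  #5 pop 1: in=110 → 011 (no change)

Fixpoint:
  val[0] = 110
  val[1] = 011
  val[2] = 010
  val[3] = 110

yes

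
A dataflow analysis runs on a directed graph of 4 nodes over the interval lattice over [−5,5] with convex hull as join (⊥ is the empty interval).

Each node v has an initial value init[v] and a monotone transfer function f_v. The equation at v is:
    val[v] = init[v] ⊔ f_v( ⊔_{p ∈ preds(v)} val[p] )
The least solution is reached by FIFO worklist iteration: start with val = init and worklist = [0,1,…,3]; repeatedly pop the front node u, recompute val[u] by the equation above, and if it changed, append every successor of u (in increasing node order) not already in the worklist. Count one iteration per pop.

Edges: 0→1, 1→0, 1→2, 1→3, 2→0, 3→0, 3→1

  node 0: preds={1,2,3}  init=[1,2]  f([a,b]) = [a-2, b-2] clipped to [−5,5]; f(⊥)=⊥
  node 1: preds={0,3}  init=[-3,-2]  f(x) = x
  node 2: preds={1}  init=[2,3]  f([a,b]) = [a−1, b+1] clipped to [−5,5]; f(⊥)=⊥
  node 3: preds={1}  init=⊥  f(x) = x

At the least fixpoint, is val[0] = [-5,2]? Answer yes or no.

Iteration log — 6 steps:
  step 1. node 0  ⊔preds=[-3,3]  new=[-5,2]  old=[1,2]  +wl: 
  step 2. node 1  ⊔preds=[-5,2]  new=[-5,2]  old=[-3,-2]  +wl: 0
  step 3. node 2  ⊔preds=[-5,2]  new=[-5,3]  old=[2,3]  +wl: 
  step 4. node 3  ⊔preds=[-5,2]  new=[-5,2]  old=⊥  +wl: 1
  step 5. node 0  ⊔preds=[-5,3]  new=[-5,2]  stable
  step 6. node 1  ⊔preds=[-5,2]  new=[-5,2]  stable

Least fixpoint reached:
  node 0: [-5,2]
  node 1: [-5,2]
  node 2: [-5,3]
  node 3: [-5,2]

yes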